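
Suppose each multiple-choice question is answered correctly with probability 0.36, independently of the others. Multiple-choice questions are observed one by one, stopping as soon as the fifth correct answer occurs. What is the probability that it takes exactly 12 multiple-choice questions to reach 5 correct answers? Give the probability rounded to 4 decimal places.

Y = trial on which the fifth success occurs; negative binomial, r=5, p=0.36.
P(Y=12) = C(11,4) · p^5 · (1−p)^7
= 330 · 0.0060466 · 0.04398 = 0.087758

0.0878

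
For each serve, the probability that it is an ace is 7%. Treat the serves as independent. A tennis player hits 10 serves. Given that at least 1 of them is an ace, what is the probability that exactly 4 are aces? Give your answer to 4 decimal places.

0.0063

X ~ Binomial(10, 0.07). Want P(X=4 | X≥1) = P(X=4) / P(X≥1).
P(X=4) = C(10,4)·0.07^4·0.93^6 = 0.003262
P(X≥1) = 1 − 0.483982 = 0.516018
Ratio = 0.003262 / 0.516018 = 0.006322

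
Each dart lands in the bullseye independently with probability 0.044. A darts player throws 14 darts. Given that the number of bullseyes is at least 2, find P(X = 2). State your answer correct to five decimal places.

0.82665

X ~ Binomial(14, 0.044). Want P(X=2 | X≥2) = P(X=2) / P(X≥2).
P(X=2) = C(14,2)·0.044^2·0.956^12 = 0.1026695
P(X≥2) = 1 − 0.5326114 − 0.3431890 = 0.1241996
Ratio = 0.1026695 / 0.1241996 = 0.8266492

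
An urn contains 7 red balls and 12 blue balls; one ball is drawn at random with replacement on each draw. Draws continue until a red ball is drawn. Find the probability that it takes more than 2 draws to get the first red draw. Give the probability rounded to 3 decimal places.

Y = number of draws to the first success; geometric, p = 0.368421.
P(Y > 2) = P(first 2 all fail) = (1−p)^2 = 0.39889

0.399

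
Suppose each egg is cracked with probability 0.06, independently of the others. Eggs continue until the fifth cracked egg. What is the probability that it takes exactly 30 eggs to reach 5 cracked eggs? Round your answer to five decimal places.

Y = trial on which the fifth success occurs; negative binomial, r=5, p=0.06.
P(Y=30) = C(29,4) · p^5 · (1−p)^25
= 23751 · 7.776e-07 · 0.21291 = 0.0039322

0.00393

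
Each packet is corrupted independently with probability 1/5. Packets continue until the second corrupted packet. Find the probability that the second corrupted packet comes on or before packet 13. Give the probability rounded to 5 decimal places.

0.76635

Finishing within 13 packets ⇔ at least 2 successes in the first 13. With X ~ Binomial(13, 0.20), P(Y ≤ 13) = 1 − P(X ≤ 1).
  k=0: C(13,0)·0.20^0·0.80^13 = 0.0549756
  k=1: C(13,1)·0.20^1·0.80^12 = 0.1786706
1 − 0.2336462 = 0.7663538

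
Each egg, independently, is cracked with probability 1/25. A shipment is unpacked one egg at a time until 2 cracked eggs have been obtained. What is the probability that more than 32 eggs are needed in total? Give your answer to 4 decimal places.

0.6319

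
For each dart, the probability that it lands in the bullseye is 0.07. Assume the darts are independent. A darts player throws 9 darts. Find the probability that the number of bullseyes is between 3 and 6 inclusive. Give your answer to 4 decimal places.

X ~ Binomial(9, 0.07); P(3 ≤ X ≤ 6) = Σ C(9,k) p^k (1−p)^(9−k) over k:
  k=3: C(9,3)·0.07^3·0.93^6 = 0.018641
  k=4: C(9,4)·0.07^4·0.93^5 = 0.002105
  k=5: C(9,5)·0.07^5·0.93^4 = 0.000158
  k=6: C(9,6)·0.07^6·0.93^3 = 0.000008
Total = 0.020912

0.0209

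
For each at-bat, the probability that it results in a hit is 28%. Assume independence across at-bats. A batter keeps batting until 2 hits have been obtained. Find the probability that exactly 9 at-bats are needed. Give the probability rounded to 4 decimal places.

0.0629

Y = trial on which the second success occurs; negative binomial, r=2, p=0.28.
P(Y=9) = C(8,1) · p^2 · (1−p)^7
= 8 · 0.0784 · 0.10031 = 0.062912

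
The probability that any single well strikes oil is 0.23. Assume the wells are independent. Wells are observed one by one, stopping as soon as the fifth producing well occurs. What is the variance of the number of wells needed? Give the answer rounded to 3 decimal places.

Y = total wells until the fifth success; negative binomial with r=5, p=0.23.
Var(Y) = r(1−p)/p² = 5·0.77 / 0.23² = 72.77883

72.779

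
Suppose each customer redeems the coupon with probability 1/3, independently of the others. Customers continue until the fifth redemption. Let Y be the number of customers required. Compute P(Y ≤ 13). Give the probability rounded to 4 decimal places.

Finishing within 13 customers ⇔ at least 5 successes in the first 13. With X ~ Binomial(13, 0.333333), P(Y ≤ 13) = 1 − P(X ≤ 4).
  k=0: C(13,0)·0.333333^0·0.666667^13 = 0.005138
  k=1: C(13,1)·0.333333^1·0.666667^12 = 0.033399
  k=2: C(13,2)·0.333333^2·0.666667^11 = 0.100196
  k=3: C(13,3)·0.333333^3·0.666667^10 = 0.183692
  k=4: C(13,4)·0.333333^4·0.666667^9 = 0.229615
1 − 0.552039 = 0.447961

0.4480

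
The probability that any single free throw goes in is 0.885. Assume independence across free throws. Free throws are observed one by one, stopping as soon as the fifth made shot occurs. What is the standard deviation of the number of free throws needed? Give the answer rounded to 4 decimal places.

0.8568

Y = total free throws until the fifth success; negative binomial with r=5, p=0.885.
SD(Y) = √[r(1−p)/p²] = √(0.734144) = 0.856822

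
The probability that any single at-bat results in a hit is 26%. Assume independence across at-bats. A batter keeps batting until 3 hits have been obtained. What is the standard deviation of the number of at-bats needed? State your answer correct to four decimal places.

Y = total at-bats until the third success; negative binomial with r=3, p=0.26.
SD(Y) = √[r(1−p)/p²] = √(32.840237) = 5.730640

5.7306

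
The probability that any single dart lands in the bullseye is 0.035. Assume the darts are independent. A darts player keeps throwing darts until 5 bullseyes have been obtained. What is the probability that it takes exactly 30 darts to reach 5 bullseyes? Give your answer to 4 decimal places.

Y = trial on which the fifth success occurs; negative binomial, r=5, p=0.035.
P(Y=30) = C(29,4) · p^5 · (1−p)^25
= 23751 · 5.2522e-08 · 0.41038 = 0.000512

0.0005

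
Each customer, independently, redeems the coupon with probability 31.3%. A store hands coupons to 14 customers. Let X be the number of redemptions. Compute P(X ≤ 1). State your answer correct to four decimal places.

0.0385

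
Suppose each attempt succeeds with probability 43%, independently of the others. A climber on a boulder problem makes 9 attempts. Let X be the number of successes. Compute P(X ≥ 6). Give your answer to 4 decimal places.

0.1366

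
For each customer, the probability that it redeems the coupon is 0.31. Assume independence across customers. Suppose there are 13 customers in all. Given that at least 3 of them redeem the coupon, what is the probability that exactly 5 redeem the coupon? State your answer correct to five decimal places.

X ~ Binomial(13, 0.31). Want P(X=5 | X≥3) = P(X=5) / P(X≥3).
P(X=5) = C(13,5)·0.31^5·0.69^8 = 0.1893127
P(X≥3) = 1 − 0.0080360 − 0.0469347 − 0.1265197 = 0.8185097
Ratio = 0.1893127 / 0.8185097 = 0.2312895

0.23129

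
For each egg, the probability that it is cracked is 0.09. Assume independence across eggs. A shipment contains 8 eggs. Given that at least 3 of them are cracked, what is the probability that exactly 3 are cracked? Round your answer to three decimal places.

0.882

X ~ Binomial(8, 0.09). Want P(X=3 | X≥3) = P(X=3) / P(X≥3).
P(X=3) = C(8,3)·0.09^3·0.91^5 = 0.02548
P(X≥3) = 1 − 0.47025 − 0.37207 − 0.12879 = 0.02889
Ratio = 0.02548 / 0.02889 = 0.88191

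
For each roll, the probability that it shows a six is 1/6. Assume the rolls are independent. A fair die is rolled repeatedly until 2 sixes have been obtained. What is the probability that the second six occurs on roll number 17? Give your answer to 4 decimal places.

Y = trial on which the second success occurs; negative binomial, r=2, p=0.166667.
P(Y=17) = C(16,1) · p^2 · (1−p)^15
= 16 · 0.027778 · 0.064905 = 0.028847

0.0288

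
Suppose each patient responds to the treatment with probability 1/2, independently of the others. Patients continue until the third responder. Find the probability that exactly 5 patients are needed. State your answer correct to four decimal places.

Y = trial on which the third success occurs; negative binomial, r=3, p=0.50.
P(Y=5) = C(4,2) · p^3 · (1−p)^2
= 6 · 0.125 · 0.25 = 0.187500

0.1875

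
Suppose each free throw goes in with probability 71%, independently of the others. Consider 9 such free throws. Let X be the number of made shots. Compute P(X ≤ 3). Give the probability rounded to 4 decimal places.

0.0213

X ~ Binomial(9, 0.71); P(X ≤ 3) = Σ C(9,k) p^k (1−p)^(9−k) over k:
  k=0: C(9,0)·0.71^0·0.29^9 = 0.000015
  k=1: C(9,1)·0.71^1·0.29^8 = 0.000320
  k=2: C(9,2)·0.71^2·0.29^7 = 0.003130
  k=3: C(9,3)·0.71^3·0.29^6 = 0.017883
Total = 0.021348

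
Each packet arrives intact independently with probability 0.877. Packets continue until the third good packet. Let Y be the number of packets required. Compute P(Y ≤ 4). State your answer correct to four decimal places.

Finishing within 4 packets ⇔ at least 3 successes in the first 4. With X ~ Binomial(4, 0.877), P(Y ≤ 4) = 1 − P(X ≤ 2).
  k=0: C(4,0)·0.877^0·0.123^4 = 0.000229
  k=1: C(4,1)·0.877^1·0.123^3 = 0.006528
  k=2: C(4,2)·0.877^2·0.123^2 = 0.069817
1 − 0.076574 = 0.923426

0.9234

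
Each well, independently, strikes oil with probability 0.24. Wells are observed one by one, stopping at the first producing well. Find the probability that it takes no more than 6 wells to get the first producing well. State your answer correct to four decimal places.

0.8073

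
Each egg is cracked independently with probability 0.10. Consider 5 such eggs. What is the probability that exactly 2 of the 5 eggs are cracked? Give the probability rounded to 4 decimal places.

0.0729

X ~ Binomial(n=5, p=0.10).
P(X=2) = C(5,2) · p^2 · (1−p)^3
= 10 · 0.01 · 0.729 = 0.072900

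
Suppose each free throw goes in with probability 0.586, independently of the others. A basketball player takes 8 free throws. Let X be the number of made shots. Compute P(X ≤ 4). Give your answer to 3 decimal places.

X ~ Binomial(8, 0.586); P(X ≤ 4) = Σ C(8,k) p^k (1−p)^(8−k) over k:
  k=0: C(8,0)·0.586^0·0.414^8 = 0.00086
  k=1: C(8,1)·0.586^1·0.414^7 = 0.00977
  k=2: C(8,2)·0.586^2·0.414^6 = 0.04841
  k=3: C(8,3)·0.586^3·0.414^5 = 0.13705
  k=4: C(8,4)·0.586^4·0.414^4 = 0.24249
Total = 0.43859

0.439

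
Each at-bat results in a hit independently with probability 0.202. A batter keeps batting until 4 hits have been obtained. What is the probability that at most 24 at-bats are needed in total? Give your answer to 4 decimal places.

0.7439

Finishing within 24 at-bats ⇔ at least 4 successes in the first 24. With X ~ Binomial(24, 0.202), P(Y ≤ 24) = 1 − P(X ≤ 3).
  k=0: C(24,0)·0.202^0·0.798^24 = 0.004447
  k=1: C(24,1)·0.202^1·0.798^23 = 0.027017
  k=2: C(24,2)·0.202^2·0.798^22 = 0.078646
  k=3: C(24,3)·0.202^3·0.798^21 = 0.145991
1 − 0.256100 = 0.743900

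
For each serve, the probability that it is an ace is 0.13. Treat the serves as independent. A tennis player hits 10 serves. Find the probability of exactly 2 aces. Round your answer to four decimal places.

0.2496

X ~ Binomial(n=10, p=0.13).
P(X=2) = C(10,2) · p^2 · (1−p)^8
= 45 · 0.0169 · 0.32821 = 0.249605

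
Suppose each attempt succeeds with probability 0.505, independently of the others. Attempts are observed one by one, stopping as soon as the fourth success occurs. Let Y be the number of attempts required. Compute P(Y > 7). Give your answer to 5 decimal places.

0.48906

Needing more than 7 attempts ⇔ fewer than 4 successes in the first 7. With X ~ Binomial(7, 0.505), P(Y > 7) = P(X ≤ 3).
  k=0: C(7,0)·0.505^0·0.495^7 = 0.0072818
  k=1: C(7,1)·0.505^1·0.495^6 = 0.0520021
  k=2: C(7,2)·0.505^2·0.495^5 = 0.1591578
  k=3: C(7,3)·0.505^3·0.495^4 = 0.2706219
P(X ≤ 3) = 0.4890636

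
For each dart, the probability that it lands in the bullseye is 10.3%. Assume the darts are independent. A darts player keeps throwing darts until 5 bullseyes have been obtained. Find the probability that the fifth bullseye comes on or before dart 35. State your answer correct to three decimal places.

0.290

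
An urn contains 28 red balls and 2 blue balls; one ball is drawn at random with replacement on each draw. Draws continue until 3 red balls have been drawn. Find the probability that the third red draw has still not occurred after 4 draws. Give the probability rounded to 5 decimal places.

0.02436

Needing more than 4 draws ⇔ fewer than 3 successes in the first 4. With X ~ Binomial(4, 0.933333), P(Y > 4) = P(X ≤ 2).
  k=0: C(4,0)·0.933333^0·0.066667^4 = 0.0000198
  k=1: C(4,1)·0.933333^1·0.066667^3 = 0.0011062
  k=2: C(4,2)·0.933333^2·0.066667^2 = 0.0232296
P(X ≤ 2) = 0.0243556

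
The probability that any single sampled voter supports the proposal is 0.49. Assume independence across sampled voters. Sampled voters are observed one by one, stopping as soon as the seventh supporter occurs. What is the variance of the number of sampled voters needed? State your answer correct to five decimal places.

Y = total sampled voters until the seventh success; negative binomial with r=7, p=0.49.
Var(Y) = r(1−p)/p² = 7·0.51 / 0.49² = 14.8688047

14.86880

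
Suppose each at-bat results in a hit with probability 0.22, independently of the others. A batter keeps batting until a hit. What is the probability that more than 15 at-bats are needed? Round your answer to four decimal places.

Y = number of at-bats to the first success; geometric, p = 0.22.
P(Y > 15) = P(first 15 all fail) = (1−p)^15 = 0.024067

0.0241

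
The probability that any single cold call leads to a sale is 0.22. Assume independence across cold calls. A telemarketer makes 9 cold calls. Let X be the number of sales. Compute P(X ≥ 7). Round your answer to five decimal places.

X ~ Binomial(9, 0.22); P(X ≥ 7) = Σ C(9,k) p^k (1−p)^(9−k) over k:
  k=7: C(9,7)·0.22^7·0.78^2 = 0.0005463
  k=8: C(9,8)·0.22^8·0.78^1 = 0.0000385
  k=9: C(9,9)·0.22^9·0.78^0 = 0.0000012
Total = 0.0005861

0.00059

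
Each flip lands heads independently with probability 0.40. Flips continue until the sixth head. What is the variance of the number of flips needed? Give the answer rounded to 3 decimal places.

Y = total flips until the sixth success; negative binomial with r=6, p=0.40.
Var(Y) = r(1−p)/p² = 6·0.60 / 0.40² = 22.50000

22.500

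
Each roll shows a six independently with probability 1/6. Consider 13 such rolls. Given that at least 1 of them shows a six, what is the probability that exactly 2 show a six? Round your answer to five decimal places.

0.32167

X ~ Binomial(13, 0.166667). Want P(X=2 | X≥1) = P(X=2) / P(X≥1).
P(X=2) = C(13,2)·0.166667^2·0.833333^11 = 0.2916073
P(X≥1) = 1 − 0.0934639 = 0.9065361
Ratio = 0.2916073 / 0.9065361 = 0.3216720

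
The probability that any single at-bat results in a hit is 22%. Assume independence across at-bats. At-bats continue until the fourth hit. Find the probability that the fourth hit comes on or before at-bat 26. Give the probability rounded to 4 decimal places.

0.8552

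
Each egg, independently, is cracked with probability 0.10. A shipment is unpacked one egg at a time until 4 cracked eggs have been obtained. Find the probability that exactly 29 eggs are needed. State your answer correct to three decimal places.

0.024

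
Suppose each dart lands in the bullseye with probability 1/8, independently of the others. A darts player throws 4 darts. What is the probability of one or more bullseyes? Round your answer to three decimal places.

P(at least one) = 1 − P(none) = 1 − (1 − 0.125)^4
= 1 − 0.58618 = 0.41382

0.414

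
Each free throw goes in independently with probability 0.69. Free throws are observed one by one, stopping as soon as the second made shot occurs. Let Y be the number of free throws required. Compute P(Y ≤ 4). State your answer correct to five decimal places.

Finishing within 4 free throws ⇔ at least 2 successes in the first 4. With X ~ Binomial(4, 0.69), P(Y ≤ 4) = 1 − P(X ≤ 1).
  k=0: C(4,0)·0.69^0·0.31^4 = 0.0092352
  k=1: C(4,1)·0.69^1·0.31^3 = 0.0822232
1 − 0.0914584 = 0.9085416

0.90854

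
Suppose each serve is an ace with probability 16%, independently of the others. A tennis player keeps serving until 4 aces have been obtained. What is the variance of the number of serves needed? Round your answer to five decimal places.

Y = total serves until the fourth success; negative binomial with r=4, p=0.16.
Var(Y) = r(1−p)/p² = 4·0.84 / 0.16² = 131.2500000

131.25000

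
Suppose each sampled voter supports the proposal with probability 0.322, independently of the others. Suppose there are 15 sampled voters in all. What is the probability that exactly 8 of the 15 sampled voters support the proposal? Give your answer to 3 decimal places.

X ~ Binomial(n=15, p=0.322).
P(X=8) = C(15,8) · p^8 · (1−p)^7
= 6435 · 0.00011557 · 0.065858 = 0.04898

0.049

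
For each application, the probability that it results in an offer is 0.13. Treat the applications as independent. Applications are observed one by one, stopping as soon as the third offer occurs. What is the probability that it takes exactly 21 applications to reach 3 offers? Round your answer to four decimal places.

Y = trial on which the third success occurs; negative binomial, r=3, p=0.13.
P(Y=21) = C(20,2) · p^3 · (1−p)^18
= 190 · 0.002197 · 0.081535 = 0.034035

0.0340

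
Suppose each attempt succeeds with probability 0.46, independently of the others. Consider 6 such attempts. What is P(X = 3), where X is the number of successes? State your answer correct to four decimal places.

X ~ Binomial(n=6, p=0.46).
P(X=3) = C(6,3) · p^3 · (1−p)^3
= 20 · 0.097336 · 0.15746 = 0.306538

0.3065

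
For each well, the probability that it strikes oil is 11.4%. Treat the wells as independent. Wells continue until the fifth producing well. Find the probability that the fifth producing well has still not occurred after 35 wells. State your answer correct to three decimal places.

Needing more than 35 wells ⇔ fewer than 5 successes in the first 35. With X ~ Binomial(35, 0.114), P(Y > 35) = P(X ≤ 4).
  k=0: C(35,0)·0.114^0·0.886^35 = 0.01446
  k=1: C(35,1)·0.114^1·0.886^34 = 0.06512
  k=2: C(35,2)·0.114^2·0.886^33 = 0.14244
  k=3: C(35,3)·0.114^3·0.886^32 = 0.20161
  k=4: C(35,4)·0.114^4·0.886^31 = 0.20752
P(X ≤ 4) = 0.63115

0.631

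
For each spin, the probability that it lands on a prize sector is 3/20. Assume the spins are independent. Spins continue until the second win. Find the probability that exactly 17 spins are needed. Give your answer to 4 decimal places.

Y = trial on which the second success occurs; negative binomial, r=2, p=0.15.
P(Y=17) = C(16,1) · p^2 · (1−p)^15
= 16 · 0.0225 · 0.087354 = 0.031448

0.0314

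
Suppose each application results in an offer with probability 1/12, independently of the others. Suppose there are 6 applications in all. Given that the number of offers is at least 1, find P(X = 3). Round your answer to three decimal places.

X ~ Binomial(6, 0.083333). Want P(X=3 | X≥1) = P(X=3) / P(X≥1).
P(X=3) = C(6,3)·0.083333^3·0.916667^3 = 0.00891
P(X≥1) = 1 − 0.59329 = 0.40671
Ratio = 0.00891 / 0.40671 = 0.02192

0.022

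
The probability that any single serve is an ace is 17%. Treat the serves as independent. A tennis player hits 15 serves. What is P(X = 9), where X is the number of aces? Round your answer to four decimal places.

X ~ Binomial(n=15, p=0.17).
P(X=9) = C(15,9) · p^9 · (1−p)^6
= 5005 · 1.1859e-07 · 0.32694 = 0.000194

0.0002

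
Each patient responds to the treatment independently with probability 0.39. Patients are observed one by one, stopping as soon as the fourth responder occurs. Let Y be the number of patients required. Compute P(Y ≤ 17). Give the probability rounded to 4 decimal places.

0.9450

Finishing within 17 patients ⇔ at least 4 successes in the first 17. With X ~ Binomial(17, 0.39), P(Y ≤ 17) = 1 − P(X ≤ 3).
  k=0: C(17,0)·0.39^0·0.61^17 = 0.000224
  k=1: C(17,1)·0.39^1·0.61^16 = 0.002437
  k=2: C(17,2)·0.39^2·0.61^15 = 0.012463
  k=3: C(17,3)·0.39^3·0.61^14 = 0.039840
1 − 0.054964 = 0.945036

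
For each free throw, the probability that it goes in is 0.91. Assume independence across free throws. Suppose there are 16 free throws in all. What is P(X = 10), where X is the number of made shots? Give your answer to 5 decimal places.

X ~ Binomial(n=16, p=0.91).
P(X=10) = C(16,10) · p^10 · (1−p)^6
= 8008 · 0.38942 · 5.3144e-07 = 0.0016573

0.00166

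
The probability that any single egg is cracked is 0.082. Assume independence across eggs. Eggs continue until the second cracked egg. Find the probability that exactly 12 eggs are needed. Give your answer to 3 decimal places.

0.031

Y = trial on which the second success occurs; negative binomial, r=2, p=0.082.
P(Y=12) = C(11,1) · p^2 · (1−p)^10
= 11 · 0.006724 · 0.42504 = 0.03144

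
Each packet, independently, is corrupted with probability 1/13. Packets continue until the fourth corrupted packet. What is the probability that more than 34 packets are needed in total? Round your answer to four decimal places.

0.7362

Needing more than 34 packets ⇔ fewer than 4 successes in the first 34. With X ~ Binomial(34, 0.076923), P(Y > 34) = P(X ≤ 3).
  k=0: C(34,0)·0.076923^0·0.923077^34 = 0.065779
  k=1: C(34,1)·0.076923^1·0.923077^33 = 0.186374
  k=2: C(34,2)·0.076923^2·0.923077^32 = 0.256265
  k=3: C(34,3)·0.076923^3·0.923077^31 = 0.227791
P(X ≤ 3) = 0.736209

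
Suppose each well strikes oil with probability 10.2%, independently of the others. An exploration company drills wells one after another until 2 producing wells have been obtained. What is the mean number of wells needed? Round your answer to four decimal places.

19.6078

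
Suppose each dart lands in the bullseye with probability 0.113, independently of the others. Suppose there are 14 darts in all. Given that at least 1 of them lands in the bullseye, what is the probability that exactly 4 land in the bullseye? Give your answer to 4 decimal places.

0.0605

X ~ Binomial(14, 0.113). Want P(X=4 | X≥1) = P(X=4) / P(X≥1).
P(X=4) = C(14,4)·0.113^4·0.887^10 = 0.049202
P(X≥1) = 1 − 0.186608 = 0.813392
Ratio = 0.049202 / 0.813392 = 0.060490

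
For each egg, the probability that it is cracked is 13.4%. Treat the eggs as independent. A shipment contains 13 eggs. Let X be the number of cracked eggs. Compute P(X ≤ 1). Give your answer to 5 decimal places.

X ~ Binomial(13, 0.134); P(X ≤ 1) = Σ C(13,k) p^k (1−p)^(13−k) over k:
  k=0: C(13,0)·0.134^0·0.866^13 = 0.1540751
  k=1: C(13,1)·0.134^1·0.866^12 = 0.3099295
Total = 0.4640046

0.46400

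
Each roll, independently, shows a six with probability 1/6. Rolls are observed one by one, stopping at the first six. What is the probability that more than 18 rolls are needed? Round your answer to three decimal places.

Y = number of rolls to the first success; geometric, p = 0.166667.
P(Y > 18) = P(first 18 all fail) = (1−p)^18 = 0.03756

0.038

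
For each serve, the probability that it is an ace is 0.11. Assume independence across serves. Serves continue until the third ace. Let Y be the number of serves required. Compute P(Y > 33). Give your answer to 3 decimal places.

Needing more than 33 serves ⇔ fewer than 3 successes in the first 33. With X ~ Binomial(33, 0.11), P(Y > 33) = P(X ≤ 2).
  k=0: C(33,0)·0.11^0·0.89^33 = 0.02137
  k=1: C(33,1)·0.11^1·0.89^32 = 0.08717
  k=2: C(33,2)·0.11^2·0.89^31 = 0.17239
P(X ≤ 2) = 0.28094

0.281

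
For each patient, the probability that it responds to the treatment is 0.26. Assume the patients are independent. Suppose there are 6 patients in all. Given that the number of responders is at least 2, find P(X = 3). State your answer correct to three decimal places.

0.291

X ~ Binomial(6, 0.26). Want P(X=3 | X≥2) = P(X=3) / P(X≥2).
P(X=3) = C(6,3)·0.26^3·0.74^3 = 0.14244
P(X≥2) = 1 − 0.16421 − 0.34617 = 0.48963
Ratio = 0.14244 / 0.48963 = 0.29092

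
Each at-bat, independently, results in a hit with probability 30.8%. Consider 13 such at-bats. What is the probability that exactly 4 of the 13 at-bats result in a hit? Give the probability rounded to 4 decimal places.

0.2341

X ~ Binomial(n=13, p=0.308).
P(X=4) = C(13,4) · p^4 · (1−p)^9
= 715 · 0.0089992 · 0.036388 = 0.234134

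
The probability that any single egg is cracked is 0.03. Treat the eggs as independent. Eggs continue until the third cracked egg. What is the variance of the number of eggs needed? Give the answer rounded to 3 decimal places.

Y = total eggs until the third success; negative binomial with r=3, p=0.03.
Var(Y) = r(1−p)/p² = 3·0.97 / 0.03² = 3233.33333

3233.333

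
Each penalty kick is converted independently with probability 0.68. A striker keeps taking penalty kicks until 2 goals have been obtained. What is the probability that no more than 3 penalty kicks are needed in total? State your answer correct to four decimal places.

0.7583

Finishing within 3 penalty kicks ⇔ at least 2 successes in the first 3. With X ~ Binomial(3, 0.68), P(Y ≤ 3) = 1 − P(X ≤ 1).
  k=0: C(3,0)·0.68^0·0.32^3 = 0.032768
  k=1: C(3,1)·0.68^1·0.32^2 = 0.208896
1 − 0.241664 = 0.758336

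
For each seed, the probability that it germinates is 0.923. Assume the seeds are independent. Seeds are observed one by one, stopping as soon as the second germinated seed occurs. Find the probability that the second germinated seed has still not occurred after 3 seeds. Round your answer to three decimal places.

0.017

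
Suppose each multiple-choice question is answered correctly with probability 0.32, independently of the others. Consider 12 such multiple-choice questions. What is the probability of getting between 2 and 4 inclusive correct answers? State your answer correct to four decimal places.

X ~ Binomial(12, 0.32); P(2 ≤ X ≤ 4) = Σ C(12,k) p^k (1−p)^(12−k) over k:
  k=2: C(12,2)·0.32^2·0.68^10 = 0.142867
  k=3: C(12,3)·0.32^3·0.68^9 = 0.224106
  k=4: C(12,4)·0.32^4·0.68^8 = 0.237288
Total = 0.604261

0.6043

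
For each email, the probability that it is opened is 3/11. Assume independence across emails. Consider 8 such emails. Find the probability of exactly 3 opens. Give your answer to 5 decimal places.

0.23113

X ~ Binomial(n=8, p=0.272727).
P(X=3) = C(8,3) · p^3 · (1−p)^5
= 56 · 0.020285 · 0.20346 = 0.2311321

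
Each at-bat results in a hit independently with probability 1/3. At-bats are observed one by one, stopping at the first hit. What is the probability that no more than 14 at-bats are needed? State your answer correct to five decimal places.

0.99657

Y = number of at-bats to the first success; geometric, p = 0.333333.
P(Y ≤ 14) = 1 − (1−p)^14 = 1 − 0.0034255 = 0.9965745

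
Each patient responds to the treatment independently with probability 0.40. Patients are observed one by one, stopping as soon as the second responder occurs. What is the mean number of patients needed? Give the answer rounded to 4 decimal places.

5.0000

Y = total patients until the second success; negative binomial with r=2, p=0.40.
E[Y] = r / p = 2 / 0.40 = 5.000000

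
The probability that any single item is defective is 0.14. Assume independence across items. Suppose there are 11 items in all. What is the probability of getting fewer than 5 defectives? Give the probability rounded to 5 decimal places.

X ~ Binomial(11, 0.14); P(X ≤ 4) = Σ C(11,k) p^k (1−p)^(11−k) over k:
  k=0: C(11,0)·0.14^0·0.86^11 = 0.1903194
  k=1: C(11,1)·0.14^1·0.86^10 = 0.3408044
  k=2: C(11,2)·0.14^2·0.86^9 = 0.2773990
  k=3: C(11,3)·0.14^3·0.86^8 = 0.1354739
  k=4: C(11,4)·0.14^4·0.86^7 = 0.0441078
Total = 0.9881044

0.98810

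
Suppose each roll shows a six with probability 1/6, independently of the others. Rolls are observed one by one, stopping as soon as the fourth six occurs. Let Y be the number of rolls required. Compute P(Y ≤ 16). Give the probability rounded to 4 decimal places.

0.2709

Finishing within 16 rolls ⇔ at least 4 successes in the first 16. With X ~ Binomial(16, 0.166667), P(Y ≤ 16) = 1 − P(X ≤ 3).
  k=0: C(16,0)·0.166667^0·0.833333^16 = 0.054088
  k=1: C(16,1)·0.166667^1·0.833333^15 = 0.173081
  k=2: C(16,2)·0.166667^2·0.833333^14 = 0.259622
  k=3: C(16,3)·0.166667^3·0.833333^13 = 0.242314
1 − 0.729105 = 0.270895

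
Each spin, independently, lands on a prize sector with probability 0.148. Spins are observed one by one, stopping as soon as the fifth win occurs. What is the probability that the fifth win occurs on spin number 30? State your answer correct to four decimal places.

Y = trial on which the fifth success occurs; negative binomial, r=5, p=0.148.
P(Y=30) = C(29,4) · p^5 · (1−p)^25
= 23751 · 7.1008e-05 · 0.018239 = 0.030760

0.0308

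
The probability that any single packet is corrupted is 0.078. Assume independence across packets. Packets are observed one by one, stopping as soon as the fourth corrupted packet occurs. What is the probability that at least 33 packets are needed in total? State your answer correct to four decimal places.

Needing more than 32 packets ⇔ fewer than 4 successes in the first 32. With X ~ Binomial(32, 0.078), P(Y > 32) = P(X ≤ 3).
  k=0: C(32,0)·0.078^0·0.922^32 = 0.074369
  k=1: C(32,1)·0.078^1·0.922^31 = 0.201328
  k=2: C(32,2)·0.078^2·0.922^30 = 0.263997
  k=3: C(32,3)·0.078^3·0.922^29 = 0.223338
P(X ≤ 3) = 0.763031

0.7630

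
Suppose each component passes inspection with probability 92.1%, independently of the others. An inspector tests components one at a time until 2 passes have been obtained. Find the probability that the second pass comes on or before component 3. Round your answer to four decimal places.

0.9823

Finishing within 3 components ⇔ at least 2 successes in the first 3. With X ~ Binomial(3, 0.921), P(Y ≤ 3) = 1 − P(X ≤ 1).
  k=0: C(3,0)·0.921^0·0.079^3 = 0.000493
  k=1: C(3,1)·0.921^1·0.079^2 = 0.017244
1 − 0.017737 = 0.982263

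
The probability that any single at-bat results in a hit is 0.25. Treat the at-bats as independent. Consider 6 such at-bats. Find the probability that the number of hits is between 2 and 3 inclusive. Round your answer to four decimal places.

0.4285

X ~ Binomial(6, 0.25); P(2 ≤ X ≤ 3) = Σ C(6,k) p^k (1−p)^(6−k) over k:
  k=2: C(6,2)·0.25^2·0.75^4 = 0.296631
  k=3: C(6,3)·0.25^3·0.75^3 = 0.131836
Total = 0.428467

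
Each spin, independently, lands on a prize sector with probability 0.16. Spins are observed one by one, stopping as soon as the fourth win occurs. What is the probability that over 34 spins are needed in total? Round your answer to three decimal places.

Needing more than 34 spins ⇔ fewer than 4 successes in the first 34. With X ~ Binomial(34, 0.16), P(Y > 34) = P(X ≤ 3).
  k=0: C(34,0)·0.16^0·0.84^34 = 0.00266
  k=1: C(34,1)·0.16^1·0.84^33 = 0.01725
  k=2: C(34,2)·0.16^2·0.84^32 = 0.05422
  k=3: C(34,3)·0.16^3·0.84^31 = 0.11016
P(X ≤ 3) = 0.18429

0.184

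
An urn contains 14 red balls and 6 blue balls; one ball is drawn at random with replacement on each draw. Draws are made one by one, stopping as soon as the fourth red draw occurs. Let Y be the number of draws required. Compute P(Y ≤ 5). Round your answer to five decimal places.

0.52822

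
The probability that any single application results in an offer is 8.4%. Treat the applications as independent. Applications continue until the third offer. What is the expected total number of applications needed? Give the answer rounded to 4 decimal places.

35.7143

Y = total applications until the third success; negative binomial with r=3, p=0.084.
E[Y] = r / p = 3 / 0.084 = 35.714286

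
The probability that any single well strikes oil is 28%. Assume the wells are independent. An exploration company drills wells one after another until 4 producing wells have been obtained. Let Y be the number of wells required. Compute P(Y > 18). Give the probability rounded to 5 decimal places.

0.21396

Needing more than 18 wells ⇔ fewer than 4 successes in the first 18. With X ~ Binomial(18, 0.28), P(Y > 18) = P(X ≤ 3).
  k=0: C(18,0)·0.28^0·0.72^18 = 0.0027039
  k=1: C(18,1)·0.28^1·0.72^17 = 0.0189271
  k=2: C(18,2)·0.28^2·0.72^16 = 0.0625644
  k=3: C(18,3)·0.28^3·0.72^15 = 0.1297632
P(X ≤ 3) = 0.2139586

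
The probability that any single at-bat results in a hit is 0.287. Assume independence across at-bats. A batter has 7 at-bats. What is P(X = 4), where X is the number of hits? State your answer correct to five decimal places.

0.08607

X ~ Binomial(n=7, p=0.287).
P(X=4) = C(7,4) · p^4 · (1−p)^3
= 35 · 0.0067847 · 0.36247 = 0.0860725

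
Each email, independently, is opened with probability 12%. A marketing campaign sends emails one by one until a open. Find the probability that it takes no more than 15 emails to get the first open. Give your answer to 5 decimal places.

0.85303

Y = number of emails to the first success; geometric, p = 0.12.
P(Y ≤ 15) = 1 − (1−p)^15 = 1 − 0.1469739 = 0.8530261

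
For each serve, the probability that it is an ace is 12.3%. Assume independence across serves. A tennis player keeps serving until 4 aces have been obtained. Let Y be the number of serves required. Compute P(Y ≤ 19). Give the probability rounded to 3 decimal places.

0.199

Finishing within 19 serves ⇔ at least 4 successes in the first 19. With X ~ Binomial(19, 0.123), P(Y ≤ 19) = 1 − P(X ≤ 3).
  k=0: C(19,0)·0.123^0·0.877^19 = 0.08260
  k=1: C(19,1)·0.123^1·0.877^18 = 0.22012
  k=2: C(19,2)·0.123^2·0.877^17 = 0.27784
  k=3: C(19,3)·0.123^3·0.877^16 = 0.22082
1 − 0.80138 = 0.19862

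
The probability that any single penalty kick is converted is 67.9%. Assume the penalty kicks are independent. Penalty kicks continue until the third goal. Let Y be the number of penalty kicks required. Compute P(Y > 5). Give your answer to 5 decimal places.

Needing more than 5 penalty kicks ⇔ fewer than 3 successes in the first 5. With X ~ Binomial(5, 0.679), P(Y > 5) = P(X ≤ 2).
  k=0: C(5,0)·0.679^0·0.321^5 = 0.0034082
  k=1: C(5,1)·0.679^1·0.321^4 = 0.0360462
  k=2: C(5,2)·0.679^2·0.321^3 = 0.1524947
P(X ≤ 2) = 0.1919491

0.19195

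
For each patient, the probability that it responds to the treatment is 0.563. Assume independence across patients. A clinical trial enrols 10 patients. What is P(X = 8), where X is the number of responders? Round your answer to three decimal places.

0.087

X ~ Binomial(n=10, p=0.563).
P(X=8) = C(10,8) · p^8 · (1−p)^2
= 45 · 0.010094 · 0.19097 = 0.08674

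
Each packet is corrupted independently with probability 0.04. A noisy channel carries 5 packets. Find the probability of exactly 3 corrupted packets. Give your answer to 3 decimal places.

X ~ Binomial(n=5, p=0.04).
P(X=3) = C(5,3) · p^3 · (1−p)^2
= 10 · 6.4e-05 · 0.9216 = 0.00059

0.001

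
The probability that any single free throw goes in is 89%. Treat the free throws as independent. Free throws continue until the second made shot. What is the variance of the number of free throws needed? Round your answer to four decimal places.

0.2777

Y = total free throws until the second success; negative binomial with r=2, p=0.89.
Var(Y) = r(1−p)/p² = 2·0.11 / 0.89² = 0.277743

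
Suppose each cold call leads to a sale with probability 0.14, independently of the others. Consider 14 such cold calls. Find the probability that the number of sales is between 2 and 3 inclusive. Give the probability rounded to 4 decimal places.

X ~ Binomial(14, 0.14); P(2 ≤ X ≤ 3) = Σ C(14,k) p^k (1−p)^(14−k) over k:
  k=2: C(14,2)·0.14^2·0.86^12 = 0.291930
  k=3: C(14,3)·0.14^3·0.86^11 = 0.190094
Total = 0.482024

0.4820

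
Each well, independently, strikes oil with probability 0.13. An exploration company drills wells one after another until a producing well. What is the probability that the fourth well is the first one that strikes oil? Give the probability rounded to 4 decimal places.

0.0856

Geometric (trials to first success), p = 0.13.
P(Y = 4) = (1−p)^3 · p = 0.6585 · 0.13 = 0.085605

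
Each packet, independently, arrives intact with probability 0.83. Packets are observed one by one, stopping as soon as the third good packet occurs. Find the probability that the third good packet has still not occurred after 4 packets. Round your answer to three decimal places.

0.137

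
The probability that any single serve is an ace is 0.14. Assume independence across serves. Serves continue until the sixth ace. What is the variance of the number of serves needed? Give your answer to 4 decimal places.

Y = total serves until the sixth success; negative binomial with r=6, p=0.14.
Var(Y) = r(1−p)/p² = 6·0.86 / 0.14² = 263.265306

263.2653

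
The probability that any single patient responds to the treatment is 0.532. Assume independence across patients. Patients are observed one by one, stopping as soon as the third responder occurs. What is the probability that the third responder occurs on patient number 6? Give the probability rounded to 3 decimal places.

0.154

Y = trial on which the third success occurs; negative binomial, r=3, p=0.532.
P(Y=6) = C(5,2) · p^3 · (1−p)^3
= 10 · 0.15057 · 0.1025 = 0.15434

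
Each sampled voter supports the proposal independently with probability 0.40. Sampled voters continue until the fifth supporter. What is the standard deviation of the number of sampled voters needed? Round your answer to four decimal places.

4.3301

Y = total sampled voters until the fifth success; negative binomial with r=5, p=0.40.
SD(Y) = √[r(1−p)/p²] = √(18.750000) = 4.330127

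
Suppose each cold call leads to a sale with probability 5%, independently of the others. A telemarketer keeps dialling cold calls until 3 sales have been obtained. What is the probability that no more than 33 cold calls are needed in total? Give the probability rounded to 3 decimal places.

0.227

Finishing within 33 cold calls ⇔ at least 3 successes in the first 33. With X ~ Binomial(33, 0.05), P(Y ≤ 33) = 1 − P(X ≤ 2).
  k=0: C(33,0)·0.05^0·0.95^33 = 0.18403
  k=1: C(33,1)·0.05^1·0.95^32 = 0.31962
  k=2: C(33,2)·0.05^2·0.95^31 = 0.26916
1 − 0.77281 = 0.22719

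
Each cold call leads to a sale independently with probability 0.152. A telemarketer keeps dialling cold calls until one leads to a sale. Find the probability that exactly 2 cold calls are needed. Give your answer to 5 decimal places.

Geometric (trials to first success), p = 0.152.
P(Y = 2) = (1−p)^1 · p = 0.848 · 0.152 = 0.1288960

0.12890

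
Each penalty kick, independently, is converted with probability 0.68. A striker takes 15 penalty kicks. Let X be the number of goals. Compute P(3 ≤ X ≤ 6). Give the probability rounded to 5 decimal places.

X ~ Binomial(15, 0.68); P(3 ≤ X ≤ 6) = Σ C(15,k) p^k (1−p)^(15−k) over k:
  k=3: C(15,3)·0.68^3·0.32^12 = 0.0001649
  k=4: C(15,4)·0.68^4·0.32^11 = 0.0010515
  k=5: C(15,5)·0.68^5·0.32^10 = 0.0049159
  k=6: C(15,6)·0.68^6·0.32^9 = 0.0174103
Total = 0.0235427

0.02354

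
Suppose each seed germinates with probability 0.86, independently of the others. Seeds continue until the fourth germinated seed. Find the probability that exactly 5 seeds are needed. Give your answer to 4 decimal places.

0.3063

Y = trial on which the fourth success occurs; negative binomial, r=4, p=0.86.
P(Y=5) = C(4,3) · p^4 · (1−p)^1
= 4 · 0.54701 · 0.14 = 0.306325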